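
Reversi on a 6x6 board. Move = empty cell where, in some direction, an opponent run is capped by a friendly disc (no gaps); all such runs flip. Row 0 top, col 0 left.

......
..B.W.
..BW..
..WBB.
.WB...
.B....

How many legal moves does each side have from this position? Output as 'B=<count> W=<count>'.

Answer: B=4 W=7

Derivation:
-- B to move --
(0,3): no bracket -> illegal
(0,4): no bracket -> illegal
(0,5): no bracket -> illegal
(1,3): flips 1 -> legal
(1,5): no bracket -> illegal
(2,1): no bracket -> illegal
(2,4): flips 1 -> legal
(2,5): no bracket -> illegal
(3,0): no bracket -> illegal
(3,1): flips 2 -> legal
(4,0): flips 1 -> legal
(4,3): no bracket -> illegal
(5,0): no bracket -> illegal
(5,2): no bracket -> illegal
B mobility = 4
-- W to move --
(0,1): flips 1 -> legal
(0,2): flips 2 -> legal
(0,3): no bracket -> illegal
(1,1): no bracket -> illegal
(1,3): no bracket -> illegal
(2,1): flips 1 -> legal
(2,4): no bracket -> illegal
(2,5): no bracket -> illegal
(3,1): no bracket -> illegal
(3,5): flips 2 -> legal
(4,0): no bracket -> illegal
(4,3): flips 2 -> legal
(4,4): no bracket -> illegal
(4,5): flips 1 -> legal
(5,0): no bracket -> illegal
(5,2): flips 1 -> legal
(5,3): no bracket -> illegal
W mobility = 7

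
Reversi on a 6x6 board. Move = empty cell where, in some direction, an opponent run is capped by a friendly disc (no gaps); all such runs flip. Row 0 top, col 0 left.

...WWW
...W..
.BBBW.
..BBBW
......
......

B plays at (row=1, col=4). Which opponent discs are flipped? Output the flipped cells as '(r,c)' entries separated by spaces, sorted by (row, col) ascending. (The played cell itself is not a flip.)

Answer: (2,4)

Derivation:
Dir NW: opp run (0,3), next=edge -> no flip
Dir N: opp run (0,4), next=edge -> no flip
Dir NE: opp run (0,5), next=edge -> no flip
Dir W: opp run (1,3), next='.' -> no flip
Dir E: first cell '.' (not opp) -> no flip
Dir SW: first cell 'B' (not opp) -> no flip
Dir S: opp run (2,4) capped by B -> flip
Dir SE: first cell '.' (not opp) -> no flip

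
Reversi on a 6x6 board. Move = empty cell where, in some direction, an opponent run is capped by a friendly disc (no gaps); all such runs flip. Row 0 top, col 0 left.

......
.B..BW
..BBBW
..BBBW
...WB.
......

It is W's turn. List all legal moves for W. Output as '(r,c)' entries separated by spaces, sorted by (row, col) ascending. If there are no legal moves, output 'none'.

(0,0): no bracket -> illegal
(0,1): no bracket -> illegal
(0,2): no bracket -> illegal
(0,3): flips 1 -> legal
(0,4): no bracket -> illegal
(0,5): no bracket -> illegal
(1,0): no bracket -> illegal
(1,2): no bracket -> illegal
(1,3): flips 4 -> legal
(2,0): no bracket -> illegal
(2,1): flips 4 -> legal
(3,1): flips 3 -> legal
(4,1): no bracket -> illegal
(4,2): flips 2 -> legal
(4,5): flips 1 -> legal
(5,3): flips 1 -> legal
(5,4): no bracket -> illegal
(5,5): no bracket -> illegal

Answer: (0,3) (1,3) (2,1) (3,1) (4,2) (4,5) (5,3)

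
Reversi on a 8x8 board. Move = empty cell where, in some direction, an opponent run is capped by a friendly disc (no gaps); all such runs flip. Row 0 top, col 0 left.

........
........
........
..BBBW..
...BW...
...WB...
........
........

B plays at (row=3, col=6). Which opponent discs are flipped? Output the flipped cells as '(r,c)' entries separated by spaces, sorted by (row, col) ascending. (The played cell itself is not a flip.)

Answer: (3,5)

Derivation:
Dir NW: first cell '.' (not opp) -> no flip
Dir N: first cell '.' (not opp) -> no flip
Dir NE: first cell '.' (not opp) -> no flip
Dir W: opp run (3,5) capped by B -> flip
Dir E: first cell '.' (not opp) -> no flip
Dir SW: first cell '.' (not opp) -> no flip
Dir S: first cell '.' (not opp) -> no flip
Dir SE: first cell '.' (not opp) -> no flip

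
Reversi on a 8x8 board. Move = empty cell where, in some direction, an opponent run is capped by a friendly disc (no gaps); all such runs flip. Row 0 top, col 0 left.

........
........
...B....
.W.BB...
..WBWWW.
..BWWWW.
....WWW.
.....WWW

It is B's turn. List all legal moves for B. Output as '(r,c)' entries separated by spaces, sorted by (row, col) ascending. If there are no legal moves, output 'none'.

Answer: (3,2) (4,1) (4,7) (5,1) (5,7) (6,3) (6,7) (7,4)

Derivation:
(2,0): no bracket -> illegal
(2,1): no bracket -> illegal
(2,2): no bracket -> illegal
(3,0): no bracket -> illegal
(3,2): flips 1 -> legal
(3,5): no bracket -> illegal
(3,6): no bracket -> illegal
(3,7): no bracket -> illegal
(4,0): no bracket -> illegal
(4,1): flips 1 -> legal
(4,7): flips 3 -> legal
(5,1): flips 1 -> legal
(5,7): flips 4 -> legal
(6,2): no bracket -> illegal
(6,3): flips 1 -> legal
(6,7): flips 2 -> legal
(7,3): no bracket -> illegal
(7,4): flips 3 -> legal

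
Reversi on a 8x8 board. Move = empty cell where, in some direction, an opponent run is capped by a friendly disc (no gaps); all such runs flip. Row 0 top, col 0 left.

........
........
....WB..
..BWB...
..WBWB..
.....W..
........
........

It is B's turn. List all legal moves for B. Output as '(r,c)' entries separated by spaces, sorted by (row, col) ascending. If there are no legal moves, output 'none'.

Answer: (1,4) (2,3) (4,1) (5,2) (5,4) (6,5)

Derivation:
(1,3): no bracket -> illegal
(1,4): flips 1 -> legal
(1,5): no bracket -> illegal
(2,2): no bracket -> illegal
(2,3): flips 2 -> legal
(3,1): no bracket -> illegal
(3,5): no bracket -> illegal
(4,1): flips 1 -> legal
(4,6): no bracket -> illegal
(5,1): no bracket -> illegal
(5,2): flips 1 -> legal
(5,3): no bracket -> illegal
(5,4): flips 1 -> legal
(5,6): no bracket -> illegal
(6,4): no bracket -> illegal
(6,5): flips 1 -> legal
(6,6): no bracket -> illegal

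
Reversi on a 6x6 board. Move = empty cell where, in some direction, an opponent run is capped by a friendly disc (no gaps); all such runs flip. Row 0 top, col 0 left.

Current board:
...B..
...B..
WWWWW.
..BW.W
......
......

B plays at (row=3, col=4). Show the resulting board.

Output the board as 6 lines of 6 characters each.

Answer: ...B..
...B..
WWWWW.
..BBBW
......
......

Derivation:
Place B at (3,4); scan 8 dirs for brackets.
Dir NW: opp run (2,3), next='.' -> no flip
Dir N: opp run (2,4), next='.' -> no flip
Dir NE: first cell '.' (not opp) -> no flip
Dir W: opp run (3,3) capped by B -> flip
Dir E: opp run (3,5), next=edge -> no flip
Dir SW: first cell '.' (not opp) -> no flip
Dir S: first cell '.' (not opp) -> no flip
Dir SE: first cell '.' (not opp) -> no flip
All flips: (3,3)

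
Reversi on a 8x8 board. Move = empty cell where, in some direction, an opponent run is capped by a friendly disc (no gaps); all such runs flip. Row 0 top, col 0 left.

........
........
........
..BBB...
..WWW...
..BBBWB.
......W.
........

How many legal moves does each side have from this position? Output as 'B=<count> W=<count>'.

-- B to move --
(3,1): flips 1 -> legal
(3,5): flips 1 -> legal
(4,1): no bracket -> illegal
(4,5): no bracket -> illegal
(4,6): no bracket -> illegal
(5,1): flips 1 -> legal
(5,7): no bracket -> illegal
(6,4): no bracket -> illegal
(6,5): no bracket -> illegal
(6,7): no bracket -> illegal
(7,5): no bracket -> illegal
(7,6): flips 1 -> legal
(7,7): flips 3 -> legal
B mobility = 5
-- W to move --
(2,1): flips 1 -> legal
(2,2): flips 2 -> legal
(2,3): flips 1 -> legal
(2,4): flips 2 -> legal
(2,5): flips 1 -> legal
(3,1): no bracket -> illegal
(3,5): no bracket -> illegal
(4,1): no bracket -> illegal
(4,5): no bracket -> illegal
(4,6): flips 1 -> legal
(4,7): no bracket -> illegal
(5,1): flips 3 -> legal
(5,7): flips 1 -> legal
(6,1): flips 1 -> legal
(6,2): flips 2 -> legal
(6,3): flips 1 -> legal
(6,4): flips 2 -> legal
(6,5): flips 1 -> legal
(6,7): no bracket -> illegal
W mobility = 13

Answer: B=5 W=13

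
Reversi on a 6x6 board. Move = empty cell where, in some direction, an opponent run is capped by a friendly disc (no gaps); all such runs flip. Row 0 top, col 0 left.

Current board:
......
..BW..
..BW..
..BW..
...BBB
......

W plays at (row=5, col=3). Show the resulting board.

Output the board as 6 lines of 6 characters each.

Place W at (5,3); scan 8 dirs for brackets.
Dir NW: first cell '.' (not opp) -> no flip
Dir N: opp run (4,3) capped by W -> flip
Dir NE: opp run (4,4), next='.' -> no flip
Dir W: first cell '.' (not opp) -> no flip
Dir E: first cell '.' (not opp) -> no flip
Dir SW: edge -> no flip
Dir S: edge -> no flip
Dir SE: edge -> no flip
All flips: (4,3)

Answer: ......
..BW..
..BW..
..BW..
...WBB
...W..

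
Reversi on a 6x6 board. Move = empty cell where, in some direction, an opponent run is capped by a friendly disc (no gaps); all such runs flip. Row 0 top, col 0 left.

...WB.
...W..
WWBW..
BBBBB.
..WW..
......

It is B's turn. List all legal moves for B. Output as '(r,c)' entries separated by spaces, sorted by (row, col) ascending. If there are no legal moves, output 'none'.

(0,2): flips 1 -> legal
(1,0): flips 2 -> legal
(1,1): flips 1 -> legal
(1,2): flips 2 -> legal
(1,4): flips 1 -> legal
(2,4): flips 1 -> legal
(4,1): no bracket -> illegal
(4,4): no bracket -> illegal
(5,1): flips 1 -> legal
(5,2): flips 2 -> legal
(5,3): flips 2 -> legal
(5,4): flips 1 -> legal

Answer: (0,2) (1,0) (1,1) (1,2) (1,4) (2,4) (5,1) (5,2) (5,3) (5,4)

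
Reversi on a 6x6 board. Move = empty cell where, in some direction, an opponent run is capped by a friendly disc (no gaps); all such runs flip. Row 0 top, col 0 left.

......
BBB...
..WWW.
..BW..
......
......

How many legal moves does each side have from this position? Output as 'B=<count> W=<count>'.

-- B to move --
(1,3): no bracket -> illegal
(1,4): flips 1 -> legal
(1,5): no bracket -> illegal
(2,1): no bracket -> illegal
(2,5): no bracket -> illegal
(3,1): no bracket -> illegal
(3,4): flips 2 -> legal
(3,5): no bracket -> illegal
(4,2): no bracket -> illegal
(4,3): no bracket -> illegal
(4,4): flips 2 -> legal
B mobility = 3
-- W to move --
(0,0): flips 1 -> legal
(0,1): flips 1 -> legal
(0,2): flips 1 -> legal
(0,3): no bracket -> illegal
(1,3): no bracket -> illegal
(2,0): no bracket -> illegal
(2,1): no bracket -> illegal
(3,1): flips 1 -> legal
(4,1): flips 1 -> legal
(4,2): flips 1 -> legal
(4,3): no bracket -> illegal
W mobility = 6

Answer: B=3 W=6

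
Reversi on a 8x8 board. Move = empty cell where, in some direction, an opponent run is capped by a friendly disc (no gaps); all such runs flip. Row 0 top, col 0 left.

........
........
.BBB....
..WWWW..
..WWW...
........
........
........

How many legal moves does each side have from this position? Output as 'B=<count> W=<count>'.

Answer: B=6 W=5

Derivation:
-- B to move --
(2,4): no bracket -> illegal
(2,5): no bracket -> illegal
(2,6): no bracket -> illegal
(3,1): no bracket -> illegal
(3,6): no bracket -> illegal
(4,1): flips 1 -> legal
(4,5): flips 1 -> legal
(4,6): no bracket -> illegal
(5,1): no bracket -> illegal
(5,2): flips 2 -> legal
(5,3): flips 2 -> legal
(5,4): flips 2 -> legal
(5,5): flips 2 -> legal
B mobility = 6
-- W to move --
(1,0): flips 1 -> legal
(1,1): flips 1 -> legal
(1,2): flips 2 -> legal
(1,3): flips 1 -> legal
(1,4): flips 1 -> legal
(2,0): no bracket -> illegal
(2,4): no bracket -> illegal
(3,0): no bracket -> illegal
(3,1): no bracket -> illegal
W mobility = 5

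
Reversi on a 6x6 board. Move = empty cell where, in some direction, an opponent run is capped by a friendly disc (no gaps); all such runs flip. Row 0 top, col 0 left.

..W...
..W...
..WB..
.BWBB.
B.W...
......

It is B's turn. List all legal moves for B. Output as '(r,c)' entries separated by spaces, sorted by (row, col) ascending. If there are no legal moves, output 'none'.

(0,1): flips 1 -> legal
(0,3): no bracket -> illegal
(1,1): flips 1 -> legal
(1,3): flips 1 -> legal
(2,1): flips 1 -> legal
(4,1): flips 1 -> legal
(4,3): no bracket -> illegal
(5,1): flips 1 -> legal
(5,2): no bracket -> illegal
(5,3): flips 1 -> legal

Answer: (0,1) (1,1) (1,3) (2,1) (4,1) (5,1) (5,3)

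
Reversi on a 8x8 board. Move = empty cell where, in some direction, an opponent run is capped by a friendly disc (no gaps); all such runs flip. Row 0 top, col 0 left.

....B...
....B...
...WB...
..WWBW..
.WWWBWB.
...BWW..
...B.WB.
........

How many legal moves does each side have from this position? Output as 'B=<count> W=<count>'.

-- B to move --
(1,2): flips 1 -> legal
(1,3): flips 3 -> legal
(2,1): no bracket -> illegal
(2,2): flips 2 -> legal
(2,5): no bracket -> illegal
(2,6): flips 1 -> legal
(3,0): no bracket -> illegal
(3,1): flips 3 -> legal
(3,6): flips 3 -> legal
(4,0): flips 3 -> legal
(5,0): flips 3 -> legal
(5,1): flips 2 -> legal
(5,2): flips 1 -> legal
(5,6): flips 3 -> legal
(6,4): flips 3 -> legal
(7,4): no bracket -> illegal
(7,5): no bracket -> illegal
(7,6): no bracket -> illegal
B mobility = 12
-- W to move --
(0,3): no bracket -> illegal
(0,5): flips 1 -> legal
(1,3): flips 1 -> legal
(1,5): flips 1 -> legal
(2,5): flips 2 -> legal
(3,6): no bracket -> illegal
(3,7): flips 1 -> legal
(4,7): flips 1 -> legal
(5,2): flips 1 -> legal
(5,6): no bracket -> illegal
(5,7): flips 1 -> legal
(6,2): flips 2 -> legal
(6,4): flips 1 -> legal
(6,7): flips 1 -> legal
(7,2): flips 1 -> legal
(7,3): flips 2 -> legal
(7,4): no bracket -> illegal
(7,5): no bracket -> illegal
(7,6): no bracket -> illegal
(7,7): flips 1 -> legal
W mobility = 14

Answer: B=12 W=14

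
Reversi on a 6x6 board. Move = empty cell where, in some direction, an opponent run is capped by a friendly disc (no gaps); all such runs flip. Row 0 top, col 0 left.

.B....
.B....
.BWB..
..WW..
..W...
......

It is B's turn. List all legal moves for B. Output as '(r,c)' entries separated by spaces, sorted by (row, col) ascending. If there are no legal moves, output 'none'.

(1,2): no bracket -> illegal
(1,3): no bracket -> illegal
(2,4): no bracket -> illegal
(3,1): no bracket -> illegal
(3,4): no bracket -> illegal
(4,1): flips 1 -> legal
(4,3): flips 2 -> legal
(4,4): flips 2 -> legal
(5,1): no bracket -> illegal
(5,2): no bracket -> illegal
(5,3): no bracket -> illegal

Answer: (4,1) (4,3) (4,4)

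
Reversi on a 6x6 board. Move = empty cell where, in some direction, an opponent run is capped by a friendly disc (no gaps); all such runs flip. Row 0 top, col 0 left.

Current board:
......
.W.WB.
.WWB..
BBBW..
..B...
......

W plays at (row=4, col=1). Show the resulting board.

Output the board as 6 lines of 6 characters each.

Place W at (4,1); scan 8 dirs for brackets.
Dir NW: opp run (3,0), next=edge -> no flip
Dir N: opp run (3,1) capped by W -> flip
Dir NE: opp run (3,2) (2,3) (1,4), next='.' -> no flip
Dir W: first cell '.' (not opp) -> no flip
Dir E: opp run (4,2), next='.' -> no flip
Dir SW: first cell '.' (not opp) -> no flip
Dir S: first cell '.' (not opp) -> no flip
Dir SE: first cell '.' (not opp) -> no flip
All flips: (3,1)

Answer: ......
.W.WB.
.WWB..
BWBW..
.WB...
......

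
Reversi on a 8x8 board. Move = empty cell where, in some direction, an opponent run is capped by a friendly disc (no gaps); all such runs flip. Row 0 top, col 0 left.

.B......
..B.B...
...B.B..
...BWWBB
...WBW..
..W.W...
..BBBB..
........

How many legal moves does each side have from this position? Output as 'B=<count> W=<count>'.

-- B to move --
(2,4): flips 1 -> legal
(2,6): flips 1 -> legal
(3,2): flips 2 -> legal
(4,1): flips 1 -> legal
(4,2): flips 2 -> legal
(4,6): flips 1 -> legal
(5,1): no bracket -> illegal
(5,3): flips 1 -> legal
(5,5): flips 2 -> legal
(5,6): flips 2 -> legal
(6,1): flips 3 -> legal
B mobility = 10
-- W to move --
(0,0): no bracket -> illegal
(0,2): no bracket -> illegal
(0,3): no bracket -> illegal
(0,4): no bracket -> illegal
(0,5): no bracket -> illegal
(1,0): no bracket -> illegal
(1,1): no bracket -> illegal
(1,3): flips 2 -> legal
(1,5): flips 1 -> legal
(1,6): flips 1 -> legal
(2,1): no bracket -> illegal
(2,2): no bracket -> illegal
(2,4): no bracket -> illegal
(2,6): no bracket -> illegal
(2,7): flips 1 -> legal
(3,2): flips 1 -> legal
(4,2): no bracket -> illegal
(4,6): no bracket -> illegal
(4,7): no bracket -> illegal
(5,1): no bracket -> illegal
(5,3): flips 1 -> legal
(5,5): no bracket -> illegal
(5,6): no bracket -> illegal
(6,1): no bracket -> illegal
(6,6): no bracket -> illegal
(7,1): no bracket -> illegal
(7,2): flips 2 -> legal
(7,3): no bracket -> illegal
(7,4): flips 2 -> legal
(7,5): no bracket -> illegal
(7,6): flips 1 -> legal
W mobility = 9

Answer: B=10 W=9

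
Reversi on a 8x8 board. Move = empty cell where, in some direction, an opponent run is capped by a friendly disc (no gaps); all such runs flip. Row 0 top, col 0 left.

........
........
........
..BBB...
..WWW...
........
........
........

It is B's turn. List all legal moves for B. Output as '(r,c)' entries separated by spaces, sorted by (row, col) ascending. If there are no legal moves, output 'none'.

Answer: (5,1) (5,2) (5,3) (5,4) (5,5)

Derivation:
(3,1): no bracket -> illegal
(3,5): no bracket -> illegal
(4,1): no bracket -> illegal
(4,5): no bracket -> illegal
(5,1): flips 1 -> legal
(5,2): flips 2 -> legal
(5,3): flips 1 -> legal
(5,4): flips 2 -> legal
(5,5): flips 1 -> legal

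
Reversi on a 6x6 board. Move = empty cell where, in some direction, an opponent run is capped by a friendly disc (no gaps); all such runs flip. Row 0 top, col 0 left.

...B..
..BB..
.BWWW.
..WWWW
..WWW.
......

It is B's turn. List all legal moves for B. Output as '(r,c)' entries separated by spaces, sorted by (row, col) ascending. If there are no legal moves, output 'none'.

(1,1): no bracket -> illegal
(1,4): no bracket -> illegal
(1,5): no bracket -> illegal
(2,5): flips 3 -> legal
(3,1): flips 1 -> legal
(4,1): no bracket -> illegal
(4,5): flips 2 -> legal
(5,1): no bracket -> illegal
(5,2): flips 3 -> legal
(5,3): flips 3 -> legal
(5,4): flips 2 -> legal
(5,5): no bracket -> illegal

Answer: (2,5) (3,1) (4,5) (5,2) (5,3) (5,4)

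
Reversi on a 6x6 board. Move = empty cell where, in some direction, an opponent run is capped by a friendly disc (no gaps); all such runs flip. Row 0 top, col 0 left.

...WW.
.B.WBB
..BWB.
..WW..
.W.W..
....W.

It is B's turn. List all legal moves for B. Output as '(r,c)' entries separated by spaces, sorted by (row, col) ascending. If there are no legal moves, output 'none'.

(0,2): flips 1 -> legal
(0,5): no bracket -> illegal
(1,2): flips 1 -> legal
(2,1): no bracket -> illegal
(3,0): no bracket -> illegal
(3,1): no bracket -> illegal
(3,4): no bracket -> illegal
(4,0): no bracket -> illegal
(4,2): flips 2 -> legal
(4,4): flips 1 -> legal
(4,5): no bracket -> illegal
(5,0): flips 3 -> legal
(5,1): no bracket -> illegal
(5,2): no bracket -> illegal
(5,3): no bracket -> illegal
(5,5): no bracket -> illegal

Answer: (0,2) (1,2) (4,2) (4,4) (5,0)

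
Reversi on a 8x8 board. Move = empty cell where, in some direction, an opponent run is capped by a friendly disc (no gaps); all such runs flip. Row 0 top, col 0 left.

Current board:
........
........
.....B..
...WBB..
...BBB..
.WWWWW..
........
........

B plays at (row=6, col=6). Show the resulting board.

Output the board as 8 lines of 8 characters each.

Place B at (6,6); scan 8 dirs for brackets.
Dir NW: opp run (5,5) capped by B -> flip
Dir N: first cell '.' (not opp) -> no flip
Dir NE: first cell '.' (not opp) -> no flip
Dir W: first cell '.' (not opp) -> no flip
Dir E: first cell '.' (not opp) -> no flip
Dir SW: first cell '.' (not opp) -> no flip
Dir S: first cell '.' (not opp) -> no flip
Dir SE: first cell '.' (not opp) -> no flip
All flips: (5,5)

Answer: ........
........
.....B..
...WBB..
...BBB..
.WWWWB..
......B.
........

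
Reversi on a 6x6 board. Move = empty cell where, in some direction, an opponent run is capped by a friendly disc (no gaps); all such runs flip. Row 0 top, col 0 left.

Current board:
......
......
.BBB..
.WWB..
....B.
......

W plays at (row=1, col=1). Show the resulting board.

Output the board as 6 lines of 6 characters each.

Answer: ......
.W....
.WBB..
.WWB..
....B.
......

Derivation:
Place W at (1,1); scan 8 dirs for brackets.
Dir NW: first cell '.' (not opp) -> no flip
Dir N: first cell '.' (not opp) -> no flip
Dir NE: first cell '.' (not opp) -> no flip
Dir W: first cell '.' (not opp) -> no flip
Dir E: first cell '.' (not opp) -> no flip
Dir SW: first cell '.' (not opp) -> no flip
Dir S: opp run (2,1) capped by W -> flip
Dir SE: opp run (2,2) (3,3) (4,4), next='.' -> no flip
All flips: (2,1)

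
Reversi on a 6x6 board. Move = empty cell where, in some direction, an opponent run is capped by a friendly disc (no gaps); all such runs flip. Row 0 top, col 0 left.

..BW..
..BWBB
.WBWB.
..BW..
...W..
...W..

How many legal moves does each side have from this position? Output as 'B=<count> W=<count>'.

Answer: B=8 W=7

Derivation:
-- B to move --
(0,4): flips 2 -> legal
(1,0): flips 1 -> legal
(1,1): no bracket -> illegal
(2,0): flips 1 -> legal
(3,0): flips 1 -> legal
(3,1): no bracket -> illegal
(3,4): flips 2 -> legal
(4,2): flips 1 -> legal
(4,4): flips 1 -> legal
(5,2): no bracket -> illegal
(5,4): flips 1 -> legal
B mobility = 8
-- W to move --
(0,1): flips 2 -> legal
(0,4): no bracket -> illegal
(0,5): flips 1 -> legal
(1,1): flips 2 -> legal
(2,5): flips 2 -> legal
(3,1): flips 2 -> legal
(3,4): no bracket -> illegal
(3,5): flips 1 -> legal
(4,1): flips 1 -> legal
(4,2): no bracket -> illegal
W mobility = 7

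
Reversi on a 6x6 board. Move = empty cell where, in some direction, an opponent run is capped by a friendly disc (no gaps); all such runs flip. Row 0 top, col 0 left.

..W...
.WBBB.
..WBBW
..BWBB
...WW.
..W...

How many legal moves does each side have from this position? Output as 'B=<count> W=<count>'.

-- B to move --
(0,0): no bracket -> illegal
(0,1): no bracket -> illegal
(0,3): no bracket -> illegal
(1,0): flips 1 -> legal
(1,5): flips 1 -> legal
(2,0): no bracket -> illegal
(2,1): flips 1 -> legal
(3,1): flips 1 -> legal
(4,1): no bracket -> illegal
(4,2): flips 1 -> legal
(4,5): no bracket -> illegal
(5,1): no bracket -> illegal
(5,3): flips 3 -> legal
(5,4): flips 2 -> legal
(5,5): no bracket -> illegal
B mobility = 7
-- W to move --
(0,1): no bracket -> illegal
(0,3): flips 3 -> legal
(0,4): flips 4 -> legal
(0,5): no bracket -> illegal
(1,5): flips 4 -> legal
(2,1): flips 1 -> legal
(3,1): flips 1 -> legal
(4,1): no bracket -> illegal
(4,2): flips 1 -> legal
(4,5): flips 1 -> legal
W mobility = 7

Answer: B=7 W=7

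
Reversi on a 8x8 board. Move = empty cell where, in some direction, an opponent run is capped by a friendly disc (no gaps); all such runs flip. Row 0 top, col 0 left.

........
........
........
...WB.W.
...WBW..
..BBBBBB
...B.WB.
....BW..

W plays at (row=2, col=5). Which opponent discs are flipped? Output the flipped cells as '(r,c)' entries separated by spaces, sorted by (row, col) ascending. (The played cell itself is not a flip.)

Answer: (3,4)

Derivation:
Dir NW: first cell '.' (not opp) -> no flip
Dir N: first cell '.' (not opp) -> no flip
Dir NE: first cell '.' (not opp) -> no flip
Dir W: first cell '.' (not opp) -> no flip
Dir E: first cell '.' (not opp) -> no flip
Dir SW: opp run (3,4) capped by W -> flip
Dir S: first cell '.' (not opp) -> no flip
Dir SE: first cell 'W' (not opp) -> no flip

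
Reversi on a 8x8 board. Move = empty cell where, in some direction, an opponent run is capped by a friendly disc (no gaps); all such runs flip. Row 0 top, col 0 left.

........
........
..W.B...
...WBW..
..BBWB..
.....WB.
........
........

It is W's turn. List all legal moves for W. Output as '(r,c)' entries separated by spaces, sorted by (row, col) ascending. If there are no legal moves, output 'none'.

Answer: (1,3) (1,4) (1,5) (4,1) (4,6) (5,1) (5,3) (5,7)

Derivation:
(1,3): flips 1 -> legal
(1,4): flips 2 -> legal
(1,5): flips 1 -> legal
(2,3): no bracket -> illegal
(2,5): no bracket -> illegal
(3,1): no bracket -> illegal
(3,2): no bracket -> illegal
(3,6): no bracket -> illegal
(4,1): flips 2 -> legal
(4,6): flips 1 -> legal
(4,7): no bracket -> illegal
(5,1): flips 1 -> legal
(5,2): no bracket -> illegal
(5,3): flips 1 -> legal
(5,4): no bracket -> illegal
(5,7): flips 1 -> legal
(6,5): no bracket -> illegal
(6,6): no bracket -> illegal
(6,7): no bracket -> illegal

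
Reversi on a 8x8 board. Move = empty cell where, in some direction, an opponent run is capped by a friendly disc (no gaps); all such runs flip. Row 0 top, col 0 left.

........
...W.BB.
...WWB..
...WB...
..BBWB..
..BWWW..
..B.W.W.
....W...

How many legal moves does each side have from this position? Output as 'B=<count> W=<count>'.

Answer: B=10 W=11

Derivation:
-- B to move --
(0,2): no bracket -> illegal
(0,3): flips 3 -> legal
(0,4): no bracket -> illegal
(1,2): flips 1 -> legal
(1,4): flips 1 -> legal
(2,2): flips 2 -> legal
(3,2): flips 1 -> legal
(3,5): flips 2 -> legal
(4,6): no bracket -> illegal
(5,6): flips 3 -> legal
(5,7): no bracket -> illegal
(6,3): flips 2 -> legal
(6,5): flips 2 -> legal
(6,7): no bracket -> illegal
(7,3): no bracket -> illegal
(7,5): flips 2 -> legal
(7,6): no bracket -> illegal
(7,7): no bracket -> illegal
B mobility = 10
-- W to move --
(0,4): no bracket -> illegal
(0,5): no bracket -> illegal
(0,6): flips 1 -> legal
(0,7): no bracket -> illegal
(1,4): no bracket -> illegal
(1,7): no bracket -> illegal
(2,6): flips 1 -> legal
(2,7): no bracket -> illegal
(3,1): flips 1 -> legal
(3,2): flips 1 -> legal
(3,5): flips 2 -> legal
(3,6): flips 1 -> legal
(4,1): flips 2 -> legal
(4,6): flips 1 -> legal
(5,1): flips 2 -> legal
(5,6): flips 2 -> legal
(6,1): no bracket -> illegal
(6,3): no bracket -> illegal
(7,1): flips 1 -> legal
(7,2): no bracket -> illegal
(7,3): no bracket -> illegal
W mobility = 11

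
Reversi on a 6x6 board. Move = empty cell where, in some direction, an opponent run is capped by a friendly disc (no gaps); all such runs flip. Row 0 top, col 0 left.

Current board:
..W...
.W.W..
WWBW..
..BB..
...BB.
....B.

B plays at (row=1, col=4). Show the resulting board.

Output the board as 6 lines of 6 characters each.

Answer: ..W...
.W.WB.
WWBB..
..BB..
...BB.
....B.

Derivation:
Place B at (1,4); scan 8 dirs for brackets.
Dir NW: first cell '.' (not opp) -> no flip
Dir N: first cell '.' (not opp) -> no flip
Dir NE: first cell '.' (not opp) -> no flip
Dir W: opp run (1,3), next='.' -> no flip
Dir E: first cell '.' (not opp) -> no flip
Dir SW: opp run (2,3) capped by B -> flip
Dir S: first cell '.' (not opp) -> no flip
Dir SE: first cell '.' (not opp) -> no flip
All flips: (2,3)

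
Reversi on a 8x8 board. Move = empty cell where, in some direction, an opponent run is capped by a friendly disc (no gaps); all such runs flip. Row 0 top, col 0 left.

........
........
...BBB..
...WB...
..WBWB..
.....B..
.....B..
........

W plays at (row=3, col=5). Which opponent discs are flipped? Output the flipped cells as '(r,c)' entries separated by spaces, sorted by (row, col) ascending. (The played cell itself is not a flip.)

Dir NW: opp run (2,4), next='.' -> no flip
Dir N: opp run (2,5), next='.' -> no flip
Dir NE: first cell '.' (not opp) -> no flip
Dir W: opp run (3,4) capped by W -> flip
Dir E: first cell '.' (not opp) -> no flip
Dir SW: first cell 'W' (not opp) -> no flip
Dir S: opp run (4,5) (5,5) (6,5), next='.' -> no flip
Dir SE: first cell '.' (not opp) -> no flip

Answer: (3,4)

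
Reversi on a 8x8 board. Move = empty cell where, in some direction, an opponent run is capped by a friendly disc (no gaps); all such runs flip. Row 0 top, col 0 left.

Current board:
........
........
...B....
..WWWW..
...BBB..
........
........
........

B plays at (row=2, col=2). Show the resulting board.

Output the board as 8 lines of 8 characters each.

Answer: ........
........
..BB....
..WBWW..
...BBB..
........
........
........

Derivation:
Place B at (2,2); scan 8 dirs for brackets.
Dir NW: first cell '.' (not opp) -> no flip
Dir N: first cell '.' (not opp) -> no flip
Dir NE: first cell '.' (not opp) -> no flip
Dir W: first cell '.' (not opp) -> no flip
Dir E: first cell 'B' (not opp) -> no flip
Dir SW: first cell '.' (not opp) -> no flip
Dir S: opp run (3,2), next='.' -> no flip
Dir SE: opp run (3,3) capped by B -> flip
All flips: (3,3)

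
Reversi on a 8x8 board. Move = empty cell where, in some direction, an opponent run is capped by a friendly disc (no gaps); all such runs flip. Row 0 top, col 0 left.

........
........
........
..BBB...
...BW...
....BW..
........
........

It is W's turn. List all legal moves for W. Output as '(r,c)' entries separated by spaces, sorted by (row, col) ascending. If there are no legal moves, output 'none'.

(2,1): no bracket -> illegal
(2,2): flips 1 -> legal
(2,3): no bracket -> illegal
(2,4): flips 1 -> legal
(2,5): no bracket -> illegal
(3,1): no bracket -> illegal
(3,5): no bracket -> illegal
(4,1): no bracket -> illegal
(4,2): flips 1 -> legal
(4,5): no bracket -> illegal
(5,2): no bracket -> illegal
(5,3): flips 1 -> legal
(6,3): no bracket -> illegal
(6,4): flips 1 -> legal
(6,5): no bracket -> illegal

Answer: (2,2) (2,4) (4,2) (5,3) (6,4)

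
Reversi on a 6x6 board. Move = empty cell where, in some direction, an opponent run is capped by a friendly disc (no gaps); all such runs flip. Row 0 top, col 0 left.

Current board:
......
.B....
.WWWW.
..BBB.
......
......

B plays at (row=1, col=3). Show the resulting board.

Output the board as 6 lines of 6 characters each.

Answer: ......
.B.B..
.WWBW.
..BBB.
......
......

Derivation:
Place B at (1,3); scan 8 dirs for brackets.
Dir NW: first cell '.' (not opp) -> no flip
Dir N: first cell '.' (not opp) -> no flip
Dir NE: first cell '.' (not opp) -> no flip
Dir W: first cell '.' (not opp) -> no flip
Dir E: first cell '.' (not opp) -> no flip
Dir SW: opp run (2,2), next='.' -> no flip
Dir S: opp run (2,3) capped by B -> flip
Dir SE: opp run (2,4), next='.' -> no flip
All flips: (2,3)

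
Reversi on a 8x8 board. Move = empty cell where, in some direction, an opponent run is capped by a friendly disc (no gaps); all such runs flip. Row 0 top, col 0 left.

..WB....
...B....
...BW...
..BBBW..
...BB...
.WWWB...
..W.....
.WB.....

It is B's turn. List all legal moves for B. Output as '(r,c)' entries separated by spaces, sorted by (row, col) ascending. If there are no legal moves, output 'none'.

(0,1): flips 1 -> legal
(1,1): no bracket -> illegal
(1,2): no bracket -> illegal
(1,4): flips 1 -> legal
(1,5): flips 1 -> legal
(2,5): flips 1 -> legal
(2,6): flips 1 -> legal
(3,6): flips 1 -> legal
(4,0): no bracket -> illegal
(4,1): no bracket -> illegal
(4,2): flips 2 -> legal
(4,5): no bracket -> illegal
(4,6): flips 2 -> legal
(5,0): flips 3 -> legal
(6,0): no bracket -> illegal
(6,1): flips 1 -> legal
(6,3): flips 1 -> legal
(6,4): no bracket -> illegal
(7,0): flips 1 -> legal
(7,3): no bracket -> illegal

Answer: (0,1) (1,4) (1,5) (2,5) (2,6) (3,6) (4,2) (4,6) (5,0) (6,1) (6,3) (7,0)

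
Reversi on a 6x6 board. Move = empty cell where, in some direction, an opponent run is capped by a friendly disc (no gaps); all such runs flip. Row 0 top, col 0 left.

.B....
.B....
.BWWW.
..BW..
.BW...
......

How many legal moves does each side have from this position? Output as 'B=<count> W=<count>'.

-- B to move --
(1,2): flips 1 -> legal
(1,3): no bracket -> illegal
(1,4): flips 1 -> legal
(1,5): no bracket -> illegal
(2,5): flips 3 -> legal
(3,1): no bracket -> illegal
(3,4): flips 1 -> legal
(3,5): no bracket -> illegal
(4,3): flips 1 -> legal
(4,4): flips 2 -> legal
(5,1): no bracket -> illegal
(5,2): flips 1 -> legal
(5,3): no bracket -> illegal
B mobility = 7
-- W to move --
(0,0): flips 1 -> legal
(0,2): no bracket -> illegal
(1,0): no bracket -> illegal
(1,2): no bracket -> illegal
(2,0): flips 1 -> legal
(3,0): no bracket -> illegal
(3,1): flips 1 -> legal
(4,0): flips 1 -> legal
(4,3): no bracket -> illegal
(5,0): flips 2 -> legal
(5,1): no bracket -> illegal
(5,2): no bracket -> illegal
W mobility = 5

Answer: B=7 W=5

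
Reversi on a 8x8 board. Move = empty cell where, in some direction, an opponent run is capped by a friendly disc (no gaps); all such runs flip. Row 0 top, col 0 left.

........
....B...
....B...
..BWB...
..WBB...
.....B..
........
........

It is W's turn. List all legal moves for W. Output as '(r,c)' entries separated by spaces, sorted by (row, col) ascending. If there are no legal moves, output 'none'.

(0,3): no bracket -> illegal
(0,4): no bracket -> illegal
(0,5): no bracket -> illegal
(1,3): no bracket -> illegal
(1,5): flips 1 -> legal
(2,1): no bracket -> illegal
(2,2): flips 1 -> legal
(2,3): no bracket -> illegal
(2,5): no bracket -> illegal
(3,1): flips 1 -> legal
(3,5): flips 1 -> legal
(4,1): no bracket -> illegal
(4,5): flips 2 -> legal
(4,6): no bracket -> illegal
(5,2): no bracket -> illegal
(5,3): flips 1 -> legal
(5,4): no bracket -> illegal
(5,6): no bracket -> illegal
(6,4): no bracket -> illegal
(6,5): no bracket -> illegal
(6,6): flips 2 -> legal

Answer: (1,5) (2,2) (3,1) (3,5) (4,5) (5,3) (6,6)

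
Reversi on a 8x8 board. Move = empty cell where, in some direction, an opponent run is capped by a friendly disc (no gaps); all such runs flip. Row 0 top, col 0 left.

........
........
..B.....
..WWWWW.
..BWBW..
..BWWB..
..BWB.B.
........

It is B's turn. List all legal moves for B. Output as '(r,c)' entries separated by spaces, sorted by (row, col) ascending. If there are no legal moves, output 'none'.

Answer: (2,4) (2,5) (2,6) (4,6) (7,4)

Derivation:
(2,1): no bracket -> illegal
(2,3): no bracket -> illegal
(2,4): flips 2 -> legal
(2,5): flips 4 -> legal
(2,6): flips 1 -> legal
(2,7): no bracket -> illegal
(3,1): no bracket -> illegal
(3,7): no bracket -> illegal
(4,1): no bracket -> illegal
(4,6): flips 1 -> legal
(4,7): no bracket -> illegal
(5,6): no bracket -> illegal
(6,5): no bracket -> illegal
(7,2): no bracket -> illegal
(7,3): no bracket -> illegal
(7,4): flips 1 -> legal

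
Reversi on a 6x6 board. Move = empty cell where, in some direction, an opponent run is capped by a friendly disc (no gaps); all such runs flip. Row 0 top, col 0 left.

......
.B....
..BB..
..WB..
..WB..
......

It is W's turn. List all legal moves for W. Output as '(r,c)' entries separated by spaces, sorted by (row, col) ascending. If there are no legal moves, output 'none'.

(0,0): no bracket -> illegal
(0,1): no bracket -> illegal
(0,2): no bracket -> illegal
(1,0): no bracket -> illegal
(1,2): flips 1 -> legal
(1,3): no bracket -> illegal
(1,4): flips 1 -> legal
(2,0): no bracket -> illegal
(2,1): no bracket -> illegal
(2,4): flips 1 -> legal
(3,1): no bracket -> illegal
(3,4): flips 1 -> legal
(4,4): flips 1 -> legal
(5,2): no bracket -> illegal
(5,3): no bracket -> illegal
(5,4): flips 1 -> legal

Answer: (1,2) (1,4) (2,4) (3,4) (4,4) (5,4)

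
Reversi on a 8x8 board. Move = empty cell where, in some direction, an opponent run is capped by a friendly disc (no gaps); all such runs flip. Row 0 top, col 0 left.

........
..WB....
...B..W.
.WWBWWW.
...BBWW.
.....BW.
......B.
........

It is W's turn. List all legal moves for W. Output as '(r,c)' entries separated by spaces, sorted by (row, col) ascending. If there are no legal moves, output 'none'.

(0,2): no bracket -> illegal
(0,3): no bracket -> illegal
(0,4): no bracket -> illegal
(1,4): flips 2 -> legal
(2,2): no bracket -> illegal
(2,4): no bracket -> illegal
(4,2): flips 2 -> legal
(5,2): flips 1 -> legal
(5,3): flips 1 -> legal
(5,4): flips 3 -> legal
(5,7): no bracket -> illegal
(6,4): flips 1 -> legal
(6,5): flips 1 -> legal
(6,7): no bracket -> illegal
(7,5): no bracket -> illegal
(7,6): flips 1 -> legal
(7,7): no bracket -> illegal

Answer: (1,4) (4,2) (5,2) (5,3) (5,4) (6,4) (6,5) (7,6)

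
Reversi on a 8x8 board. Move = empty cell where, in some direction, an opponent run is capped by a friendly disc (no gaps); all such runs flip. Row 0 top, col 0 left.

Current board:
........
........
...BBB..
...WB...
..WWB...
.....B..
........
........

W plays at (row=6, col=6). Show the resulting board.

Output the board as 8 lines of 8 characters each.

Place W at (6,6); scan 8 dirs for brackets.
Dir NW: opp run (5,5) (4,4) capped by W -> flip
Dir N: first cell '.' (not opp) -> no flip
Dir NE: first cell '.' (not opp) -> no flip
Dir W: first cell '.' (not opp) -> no flip
Dir E: first cell '.' (not opp) -> no flip
Dir SW: first cell '.' (not opp) -> no flip
Dir S: first cell '.' (not opp) -> no flip
Dir SE: first cell '.' (not opp) -> no flip
All flips: (4,4) (5,5)

Answer: ........
........
...BBB..
...WB...
..WWW...
.....W..
......W.
........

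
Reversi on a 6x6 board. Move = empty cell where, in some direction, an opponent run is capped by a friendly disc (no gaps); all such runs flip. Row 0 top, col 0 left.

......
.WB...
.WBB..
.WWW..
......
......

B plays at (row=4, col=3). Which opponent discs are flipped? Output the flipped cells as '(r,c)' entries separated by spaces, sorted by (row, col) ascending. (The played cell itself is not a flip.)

Answer: (3,3)

Derivation:
Dir NW: opp run (3,2) (2,1), next='.' -> no flip
Dir N: opp run (3,3) capped by B -> flip
Dir NE: first cell '.' (not opp) -> no flip
Dir W: first cell '.' (not opp) -> no flip
Dir E: first cell '.' (not opp) -> no flip
Dir SW: first cell '.' (not opp) -> no flip
Dir S: first cell '.' (not opp) -> no flip
Dir SE: first cell '.' (not opp) -> no flip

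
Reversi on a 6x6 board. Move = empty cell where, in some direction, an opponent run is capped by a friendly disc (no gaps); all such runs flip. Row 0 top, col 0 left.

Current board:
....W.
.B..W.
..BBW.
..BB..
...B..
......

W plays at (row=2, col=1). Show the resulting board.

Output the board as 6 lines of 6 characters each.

Answer: ....W.
.B..W.
.WWWW.
..BB..
...B..
......

Derivation:
Place W at (2,1); scan 8 dirs for brackets.
Dir NW: first cell '.' (not opp) -> no flip
Dir N: opp run (1,1), next='.' -> no flip
Dir NE: first cell '.' (not opp) -> no flip
Dir W: first cell '.' (not opp) -> no flip
Dir E: opp run (2,2) (2,3) capped by W -> flip
Dir SW: first cell '.' (not opp) -> no flip
Dir S: first cell '.' (not opp) -> no flip
Dir SE: opp run (3,2) (4,3), next='.' -> no flip
All flips: (2,2) (2,3)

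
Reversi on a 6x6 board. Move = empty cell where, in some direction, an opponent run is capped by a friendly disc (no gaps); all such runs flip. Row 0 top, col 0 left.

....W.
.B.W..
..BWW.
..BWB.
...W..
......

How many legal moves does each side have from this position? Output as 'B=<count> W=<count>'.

-- B to move --
(0,2): no bracket -> illegal
(0,3): no bracket -> illegal
(0,5): no bracket -> illegal
(1,2): flips 1 -> legal
(1,4): flips 2 -> legal
(1,5): no bracket -> illegal
(2,5): flips 2 -> legal
(3,5): no bracket -> illegal
(4,2): no bracket -> illegal
(4,4): flips 1 -> legal
(5,2): flips 1 -> legal
(5,3): no bracket -> illegal
(5,4): flips 1 -> legal
B mobility = 6
-- W to move --
(0,0): flips 2 -> legal
(0,1): no bracket -> illegal
(0,2): no bracket -> illegal
(1,0): no bracket -> illegal
(1,2): no bracket -> illegal
(2,0): no bracket -> illegal
(2,1): flips 2 -> legal
(2,5): flips 1 -> legal
(3,1): flips 2 -> legal
(3,5): flips 1 -> legal
(4,1): flips 1 -> legal
(4,2): no bracket -> illegal
(4,4): flips 1 -> legal
(4,5): flips 1 -> legal
W mobility = 8

Answer: B=6 W=8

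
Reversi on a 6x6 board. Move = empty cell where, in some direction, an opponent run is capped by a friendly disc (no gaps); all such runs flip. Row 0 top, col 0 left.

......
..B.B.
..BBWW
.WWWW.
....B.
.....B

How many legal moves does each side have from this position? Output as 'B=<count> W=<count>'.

-- B to move --
(1,3): no bracket -> illegal
(1,5): no bracket -> illegal
(2,0): no bracket -> illegal
(2,1): no bracket -> illegal
(3,0): no bracket -> illegal
(3,5): no bracket -> illegal
(4,0): flips 1 -> legal
(4,1): flips 1 -> legal
(4,2): flips 1 -> legal
(4,3): flips 1 -> legal
(4,5): flips 1 -> legal
B mobility = 5
-- W to move --
(0,1): flips 2 -> legal
(0,2): flips 2 -> legal
(0,3): flips 1 -> legal
(0,4): flips 1 -> legal
(0,5): flips 2 -> legal
(1,1): flips 1 -> legal
(1,3): flips 2 -> legal
(1,5): no bracket -> illegal
(2,1): flips 2 -> legal
(3,5): no bracket -> illegal
(4,3): no bracket -> illegal
(4,5): no bracket -> illegal
(5,3): no bracket -> illegal
(5,4): flips 1 -> legal
W mobility = 9

Answer: B=5 W=9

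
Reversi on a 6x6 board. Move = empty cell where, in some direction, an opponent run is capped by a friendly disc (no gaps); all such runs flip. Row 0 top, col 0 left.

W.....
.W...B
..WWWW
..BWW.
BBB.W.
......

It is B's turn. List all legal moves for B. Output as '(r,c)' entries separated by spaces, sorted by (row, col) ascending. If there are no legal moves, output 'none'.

Answer: (1,2) (1,4) (3,5)

Derivation:
(0,1): no bracket -> illegal
(0,2): no bracket -> illegal
(1,0): no bracket -> illegal
(1,2): flips 1 -> legal
(1,3): no bracket -> illegal
(1,4): flips 1 -> legal
(2,0): no bracket -> illegal
(2,1): no bracket -> illegal
(3,1): no bracket -> illegal
(3,5): flips 3 -> legal
(4,3): no bracket -> illegal
(4,5): no bracket -> illegal
(5,3): no bracket -> illegal
(5,4): no bracket -> illegal
(5,5): no bracket -> illegal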